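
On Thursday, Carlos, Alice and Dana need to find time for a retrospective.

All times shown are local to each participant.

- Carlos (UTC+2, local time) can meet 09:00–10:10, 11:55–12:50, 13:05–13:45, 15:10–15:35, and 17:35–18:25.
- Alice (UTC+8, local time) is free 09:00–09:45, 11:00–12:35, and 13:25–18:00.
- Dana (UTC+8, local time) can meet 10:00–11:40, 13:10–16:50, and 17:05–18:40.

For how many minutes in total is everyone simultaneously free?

75 minutes

Carlos → UTC: 07:00–08:10, 09:55–10:50, 11:05–11:45, 13:10–13:35, 15:35–16:25.
Alice → UTC: 01:00–01:45, 03:00–04:35, 05:25–10:00.
Dana → UTC: 02:00–03:40, 05:10–08:50, 09:05–10:40.
Carlos ∩ Alice: 07:00–08:10, 09:55–10:00.
Carlos ∩ Alice ∩ Dana: 07:00–08:10, 09:55–10:00.
Total common minutes: 70 + 5 = 75.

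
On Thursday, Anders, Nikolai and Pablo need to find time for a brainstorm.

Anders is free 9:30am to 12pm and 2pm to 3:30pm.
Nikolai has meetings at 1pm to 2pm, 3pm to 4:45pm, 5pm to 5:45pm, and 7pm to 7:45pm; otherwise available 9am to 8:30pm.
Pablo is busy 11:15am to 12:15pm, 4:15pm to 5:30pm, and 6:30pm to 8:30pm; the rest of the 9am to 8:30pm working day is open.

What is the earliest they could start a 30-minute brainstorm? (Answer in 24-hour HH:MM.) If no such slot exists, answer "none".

Nikolai free within 09:00–20:30: 09:00–13:00, 14:00–15:00, 16:45–17:00, 17:45–19:00, 19:45–20:30.
Pablo free within 09:00–20:30: 09:00–11:15, 12:15–16:15, 17:30–18:30.
Anders ∩ Nikolai: 09:30–12:00, 14:00–15:00.
Anders ∩ Nikolai ∩ Pablo: 09:30–11:15, 14:00–15:00.
Windows ≥ 30 min: 09:30–11:15, 14:00–15:00.
Earliest such window starts at 09:30.

09:30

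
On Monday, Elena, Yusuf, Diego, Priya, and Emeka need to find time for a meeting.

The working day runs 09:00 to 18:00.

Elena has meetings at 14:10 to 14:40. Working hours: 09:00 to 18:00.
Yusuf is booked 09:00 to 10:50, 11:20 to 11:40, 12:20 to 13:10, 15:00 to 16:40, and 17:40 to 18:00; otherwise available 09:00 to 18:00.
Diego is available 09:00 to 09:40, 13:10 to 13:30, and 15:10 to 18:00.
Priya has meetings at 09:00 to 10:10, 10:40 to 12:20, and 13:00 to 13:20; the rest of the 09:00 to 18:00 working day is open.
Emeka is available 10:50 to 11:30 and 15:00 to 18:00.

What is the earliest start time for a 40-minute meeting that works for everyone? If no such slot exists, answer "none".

Elena free within 09:00–18:00: 09:00–14:10, 14:40–18:00.
Yusuf free within 09:00–18:00: 10:50–11:20, 11:40–12:20, 13:10–15:00, 16:40–17:40.
Priya free within 09:00–18:00: 10:10–10:40, 12:20–13:00, 13:20–18:00.
Elena ∩ Yusuf: 10:50–11:20, 11:40–12:20, 13:10–14:10, 14:40–15:00, 16:40–17:40.
Elena ∩ Yusuf ∩ Diego: 13:10–13:30, 16:40–17:40.
Elena ∩ Yusuf ∩ Diego ∩ Priya: 13:20–13:30, 16:40–17:40.
Elena ∩ Yusuf ∩ Diego ∩ Priya ∩ Emeka: 16:40–17:40.
Windows ≥ 40 min: 16:40–17:40.
Earliest such window starts at 16:40.

16:40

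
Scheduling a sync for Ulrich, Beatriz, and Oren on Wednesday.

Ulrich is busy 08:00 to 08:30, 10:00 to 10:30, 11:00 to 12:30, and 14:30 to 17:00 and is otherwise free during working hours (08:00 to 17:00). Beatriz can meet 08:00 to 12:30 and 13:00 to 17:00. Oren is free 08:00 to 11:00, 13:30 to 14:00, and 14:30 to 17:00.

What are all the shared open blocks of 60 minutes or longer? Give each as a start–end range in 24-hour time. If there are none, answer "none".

Ulrich free within 08:00–17:00: 08:30–10:00, 10:30–11:00, 12:30–14:30.
Ulrich ∩ Beatriz: 08:30–10:00, 10:30–11:00, 13:00–14:30.
Ulrich ∩ Beatriz ∩ Oren: 08:30–10:00, 10:30–11:00, 13:30–14:00.
Windows ≥ 60 min: 08:30–10:00.

08:30–10:00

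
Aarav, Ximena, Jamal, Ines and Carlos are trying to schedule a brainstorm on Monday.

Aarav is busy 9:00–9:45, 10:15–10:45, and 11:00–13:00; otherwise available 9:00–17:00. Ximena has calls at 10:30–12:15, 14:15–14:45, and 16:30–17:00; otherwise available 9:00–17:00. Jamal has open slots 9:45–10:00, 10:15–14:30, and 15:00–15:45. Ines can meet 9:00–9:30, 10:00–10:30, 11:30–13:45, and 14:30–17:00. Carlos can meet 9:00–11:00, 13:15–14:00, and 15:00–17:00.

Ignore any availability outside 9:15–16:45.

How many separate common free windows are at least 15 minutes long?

2

Aarav free within 09:00–17:00: 09:45–10:15, 10:45–11:00, 13:00–17:00.
Ximena free within 09:00–17:00: 09:00–10:30, 12:15–14:15, 14:45–16:30.
Aarav ∩ Ximena: 09:45–10:15, 13:00–14:15, 14:45–16:30.
Aarav ∩ Ximena ∩ Jamal: 09:45–10:00, 13:00–14:15, 15:00–15:45.
Aarav ∩ Ximena ∩ Jamal ∩ Ines: 13:00–13:45, 15:00–15:45.
Aarav ∩ Ximena ∩ Jamal ∩ Ines ∩ Carlos: 13:15–13:45, 15:00–15:45.
Restricted to 09:15–16:45: 13:15–13:45, 15:00–15:45.
Windows ≥ 15 min: 13:15–13:45, 15:00–15:45.
That's 2 windows.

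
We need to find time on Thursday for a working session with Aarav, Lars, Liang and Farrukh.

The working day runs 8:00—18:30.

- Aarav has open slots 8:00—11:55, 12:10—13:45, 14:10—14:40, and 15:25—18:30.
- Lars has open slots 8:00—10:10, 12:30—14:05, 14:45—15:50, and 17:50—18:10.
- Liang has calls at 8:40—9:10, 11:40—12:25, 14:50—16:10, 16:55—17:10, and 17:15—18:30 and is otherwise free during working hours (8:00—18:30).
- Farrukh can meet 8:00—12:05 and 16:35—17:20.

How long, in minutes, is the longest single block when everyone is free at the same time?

Liang free within 08:00–18:30: 08:00–08:40, 09:10–11:40, 12:25–14:50, 16:10–16:55, 17:10–17:15.
Aarav ∩ Lars: 08:00–10:10, 12:30–13:45, 15:25–15:50, 17:50–18:10.
Aarav ∩ Lars ∩ Liang: 08:00–08:40, 09:10–10:10, 12:30–13:45.
Aarav ∩ Lars ∩ Liang ∩ Farrukh: 08:00–08:40, 09:10–10:10.
Common window lengths: 40, 60 min; longest is 60.

60 minutes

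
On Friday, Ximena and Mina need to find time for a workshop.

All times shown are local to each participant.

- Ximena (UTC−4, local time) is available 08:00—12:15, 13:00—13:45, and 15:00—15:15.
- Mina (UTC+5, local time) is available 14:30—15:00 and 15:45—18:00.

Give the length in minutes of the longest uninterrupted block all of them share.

60 minutes

Ximena → UTC: 12:00–16:15, 17:00–17:45, 19:00–19:15.
Mina → UTC: 09:30–10:00, 10:45–13:00.
Ximena ∩ Mina: 12:00–13:00.
Single common window of 60 minutes.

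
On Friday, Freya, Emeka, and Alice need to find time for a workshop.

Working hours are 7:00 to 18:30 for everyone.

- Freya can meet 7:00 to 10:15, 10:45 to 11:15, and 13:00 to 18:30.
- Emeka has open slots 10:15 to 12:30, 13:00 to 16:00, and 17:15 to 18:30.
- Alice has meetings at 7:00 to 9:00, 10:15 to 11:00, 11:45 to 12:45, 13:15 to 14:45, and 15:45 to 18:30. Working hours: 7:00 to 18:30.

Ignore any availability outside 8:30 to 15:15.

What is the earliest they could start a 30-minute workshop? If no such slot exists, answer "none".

Alice free within 07:00–18:30: 09:00–10:15, 11:00–11:45, 12:45–13:15, 14:45–15:45.
Freya ∩ Emeka: 10:45–11:15, 13:00–16:00, 17:15–18:30.
Freya ∩ Emeka ∩ Alice: 11:00–11:15, 13:00–13:15, 14:45–15:45.
Restricted to 08:30–15:15: 11:00–11:15, 13:00–13:15, 14:45–15:15.
Windows ≥ 30 min: 14:45–15:15.
Earliest such window starts at 14:45.

14:45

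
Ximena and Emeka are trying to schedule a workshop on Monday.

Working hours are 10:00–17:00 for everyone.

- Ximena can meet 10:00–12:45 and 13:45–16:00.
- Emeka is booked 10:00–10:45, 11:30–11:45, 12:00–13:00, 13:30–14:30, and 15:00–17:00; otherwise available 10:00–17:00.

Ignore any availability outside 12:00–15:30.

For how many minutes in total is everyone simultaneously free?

Emeka free within 10:00–17:00: 10:45–11:30, 11:45–12:00, 13:00–13:30, 14:30–15:00.
Ximena ∩ Emeka: 10:45–11:30, 11:45–12:00, 14:30–15:00.
Restricted to 12:00–15:30: 14:30–15:00.
Total common minutes: 30.

30 minutes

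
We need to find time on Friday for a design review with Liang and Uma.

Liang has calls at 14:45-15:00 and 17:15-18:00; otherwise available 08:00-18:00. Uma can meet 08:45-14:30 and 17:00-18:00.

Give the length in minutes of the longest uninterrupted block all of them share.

345 minutes

Liang free within 08:00–18:00: 08:00–14:45, 15:00–17:15.
Liang ∩ Uma: 08:45–14:30, 17:00–17:15.
Common window lengths: 345, 15 min; longest is 345.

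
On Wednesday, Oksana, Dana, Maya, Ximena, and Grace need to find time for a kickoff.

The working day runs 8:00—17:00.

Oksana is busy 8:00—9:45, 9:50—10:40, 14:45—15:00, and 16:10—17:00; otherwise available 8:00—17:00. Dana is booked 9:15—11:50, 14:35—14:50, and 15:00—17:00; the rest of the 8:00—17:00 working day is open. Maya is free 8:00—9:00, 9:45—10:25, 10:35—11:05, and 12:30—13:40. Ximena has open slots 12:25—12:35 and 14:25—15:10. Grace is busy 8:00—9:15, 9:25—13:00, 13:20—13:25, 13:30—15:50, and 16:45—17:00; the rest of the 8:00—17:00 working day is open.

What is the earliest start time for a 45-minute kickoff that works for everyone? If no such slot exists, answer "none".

none

Oksana free within 08:00–17:00: 09:45–09:50, 10:40–14:45, 15:00–16:10.
Dana free within 08:00–17:00: 08:00–09:15, 11:50–14:35, 14:50–15:00.
Grace free within 08:00–17:00: 09:15–09:25, 13:00–13:20, 13:25–13:30, 15:50–16:45.
Oksana ∩ Dana: 11:50–14:35.
Oksana ∩ Dana ∩ Maya: 12:30–13:40.
Oksana ∩ Dana ∩ Maya ∩ Ximena: 12:30–12:35.
Oksana ∩ Dana ∩ Maya ∩ Ximena ∩ Grace: (none).
Windows ≥ 45 min: (none).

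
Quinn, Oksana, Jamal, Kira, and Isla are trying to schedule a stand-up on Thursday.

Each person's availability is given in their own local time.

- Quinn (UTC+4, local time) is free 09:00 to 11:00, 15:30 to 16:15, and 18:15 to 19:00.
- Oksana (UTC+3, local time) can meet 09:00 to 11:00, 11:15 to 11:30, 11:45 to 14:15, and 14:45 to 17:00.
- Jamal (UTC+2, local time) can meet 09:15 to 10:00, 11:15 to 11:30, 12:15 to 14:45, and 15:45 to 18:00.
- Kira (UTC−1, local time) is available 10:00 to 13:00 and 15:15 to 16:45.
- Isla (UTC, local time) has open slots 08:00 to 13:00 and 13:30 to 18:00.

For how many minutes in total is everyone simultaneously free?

Quinn → UTC: 05:00–07:00, 11:30–12:15, 14:15–15:00.
Oksana → UTC: 06:00–08:00, 08:15–08:30, 08:45–11:15, 11:45–14:00.
Jamal → UTC: 07:15–08:00, 09:15–09:30, 10:15–12:45, 13:45–16:00.
Kira → UTC: 11:00–14:00, 16:15–17:45.
Isla → UTC: 08:00–13:00, 13:30–18:00.
Quinn ∩ Oksana: 06:00–07:00, 11:45–12:15.
Quinn ∩ Oksana ∩ Jamal: 11:45–12:15.
Quinn ∩ Oksana ∩ Jamal ∩ Kira: 11:45–12:15.
Quinn ∩ Oksana ∩ Jamal ∩ Kira ∩ Isla: 11:45–12:15.
Total common minutes: 30.

30 minutes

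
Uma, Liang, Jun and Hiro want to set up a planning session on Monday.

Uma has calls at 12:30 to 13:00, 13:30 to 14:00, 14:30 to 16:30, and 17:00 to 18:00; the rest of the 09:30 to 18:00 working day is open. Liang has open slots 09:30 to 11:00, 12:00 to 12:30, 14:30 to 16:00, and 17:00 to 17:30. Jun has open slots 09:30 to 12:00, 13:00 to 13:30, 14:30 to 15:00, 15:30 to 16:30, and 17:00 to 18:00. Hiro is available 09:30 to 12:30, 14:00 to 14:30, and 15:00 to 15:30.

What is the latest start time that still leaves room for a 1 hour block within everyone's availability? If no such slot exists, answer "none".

Uma free within 09:30–18:00: 09:30–12:30, 13:00–13:30, 14:00–14:30, 16:30–17:00.
Uma ∩ Liang: 09:30–11:00, 12:00–12:30.
Uma ∩ Liang ∩ Jun: 09:30–11:00.
Uma ∩ Liang ∩ Jun ∩ Hiro: 09:30–11:00.
Windows ≥ 60 min: 09:30–11:00.
Latest start in the last window 09:30–11:00 is 11:00 − 60 min = 10:00.

10:00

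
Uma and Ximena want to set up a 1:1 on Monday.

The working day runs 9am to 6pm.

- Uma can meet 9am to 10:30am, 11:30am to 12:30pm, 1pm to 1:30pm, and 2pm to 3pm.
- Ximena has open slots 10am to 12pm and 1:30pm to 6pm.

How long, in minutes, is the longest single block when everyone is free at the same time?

60 minutes

Uma ∩ Ximena: 10:00–10:30, 11:30–12:00, 14:00–15:00.
Common window lengths: 30, 30, 60 min; longest is 60.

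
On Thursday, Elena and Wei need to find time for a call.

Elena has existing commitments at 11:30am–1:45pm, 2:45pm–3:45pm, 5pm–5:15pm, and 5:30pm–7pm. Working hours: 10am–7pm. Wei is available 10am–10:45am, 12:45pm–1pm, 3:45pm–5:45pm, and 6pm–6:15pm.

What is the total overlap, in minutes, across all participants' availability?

Elena free within 10:00–19:00: 10:00–11:30, 13:45–14:45, 15:45–17:00, 17:15–17:30.
Elena ∩ Wei: 10:00–10:45, 15:45–17:00, 17:15–17:30.
Total common minutes: 45 + 75 + 15 = 135.

135 minutes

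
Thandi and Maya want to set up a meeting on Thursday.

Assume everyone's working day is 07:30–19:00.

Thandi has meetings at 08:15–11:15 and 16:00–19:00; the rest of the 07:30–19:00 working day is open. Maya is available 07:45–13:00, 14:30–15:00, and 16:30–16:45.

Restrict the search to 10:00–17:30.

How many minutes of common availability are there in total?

Thandi free within 07:30–19:00: 07:30–08:15, 11:15–16:00.
Thandi ∩ Maya: 07:45–08:15, 11:15–13:00, 14:30–15:00.
Restricted to 10:00–17:30: 11:15–13:00, 14:30–15:00.
Total common minutes: 105 + 30 = 135.

135 minutes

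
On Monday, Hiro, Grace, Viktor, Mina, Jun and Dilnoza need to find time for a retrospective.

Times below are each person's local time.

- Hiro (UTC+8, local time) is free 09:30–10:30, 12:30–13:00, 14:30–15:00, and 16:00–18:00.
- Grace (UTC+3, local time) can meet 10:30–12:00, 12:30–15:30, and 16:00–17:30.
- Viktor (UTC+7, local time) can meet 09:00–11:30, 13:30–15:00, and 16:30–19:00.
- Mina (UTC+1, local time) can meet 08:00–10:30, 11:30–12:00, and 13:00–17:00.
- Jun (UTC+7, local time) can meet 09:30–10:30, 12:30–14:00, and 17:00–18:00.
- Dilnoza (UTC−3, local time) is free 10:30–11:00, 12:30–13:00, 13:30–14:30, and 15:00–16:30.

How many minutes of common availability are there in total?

0 minutes

Hiro → UTC: 01:30–02:30, 04:30–05:00, 06:30–07:00, 08:00–10:00.
Grace → UTC: 07:30–09:00, 09:30–12:30, 13:00–14:30.
Viktor → UTC: 02:00–04:30, 06:30–08:00, 09:30–12:00.
Mina → UTC: 07:00–09:30, 10:30–11:00, 12:00–16:00.
Jun → UTC: 02:30–03:30, 05:30–07:00, 10:00–11:00.
Dilnoza → UTC: 13:30–14:00, 15:30–16:00, 16:30–17:30, 18:00–19:30.
Hiro ∩ Grace: 08:00–09:00, 09:30–10:00.
Hiro ∩ Grace ∩ Viktor: 09:30–10:00.
Hiro ∩ Grace ∩ Viktor ∩ Mina: (none).
Hiro ∩ Grace ∩ Viktor ∩ Mina ∩ Jun: (none).
Hiro ∩ Grace ∩ Viktor ∩ Mina ∩ Jun ∩ Dilnoza: (none).
Total common minutes: 0.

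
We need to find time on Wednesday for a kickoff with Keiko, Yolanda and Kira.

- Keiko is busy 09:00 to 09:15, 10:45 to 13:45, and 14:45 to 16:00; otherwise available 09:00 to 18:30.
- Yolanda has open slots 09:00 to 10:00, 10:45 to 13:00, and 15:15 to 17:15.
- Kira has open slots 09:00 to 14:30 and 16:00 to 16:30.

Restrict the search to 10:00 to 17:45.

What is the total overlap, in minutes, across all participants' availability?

30 minutes

Keiko free within 09:00–18:30: 09:15–10:45, 13:45–14:45, 16:00–18:30.
Keiko ∩ Yolanda: 09:15–10:00, 16:00–17:15.
Keiko ∩ Yolanda ∩ Kira: 09:15–10:00, 16:00–16:30.
Restricted to 10:00–17:45: 16:00–16:30.
Total common minutes: 30.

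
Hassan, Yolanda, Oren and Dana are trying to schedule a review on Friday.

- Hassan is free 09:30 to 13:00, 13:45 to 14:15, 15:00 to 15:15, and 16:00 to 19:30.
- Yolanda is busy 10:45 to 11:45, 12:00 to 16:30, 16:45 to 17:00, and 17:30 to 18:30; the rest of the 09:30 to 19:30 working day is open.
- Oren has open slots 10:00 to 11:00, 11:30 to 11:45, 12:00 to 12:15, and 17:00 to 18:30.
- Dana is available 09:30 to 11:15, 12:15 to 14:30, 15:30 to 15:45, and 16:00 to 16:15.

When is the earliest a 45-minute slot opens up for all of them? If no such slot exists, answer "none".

Yolanda free within 09:30–19:30: 09:30–10:45, 11:45–12:00, 16:30–16:45, 17:00–17:30, 18:30–19:30.
Hassan ∩ Yolanda: 09:30–10:45, 11:45–12:00, 16:30–16:45, 17:00–17:30, 18:30–19:30.
Hassan ∩ Yolanda ∩ Oren: 10:00–10:45, 17:00–17:30.
Hassan ∩ Yolanda ∩ Oren ∩ Dana: 10:00–10:45.
Windows ≥ 45 min: 10:00–10:45.
Earliest such window starts at 10:00.

10:00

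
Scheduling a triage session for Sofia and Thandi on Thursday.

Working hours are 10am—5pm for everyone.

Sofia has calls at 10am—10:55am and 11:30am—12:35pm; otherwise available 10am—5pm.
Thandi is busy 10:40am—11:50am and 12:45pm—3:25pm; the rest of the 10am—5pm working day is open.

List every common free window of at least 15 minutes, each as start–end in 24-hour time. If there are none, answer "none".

Sofia free within 10:00–17:00: 10:55–11:30, 12:35–17:00.
Thandi free within 10:00–17:00: 10:00–10:40, 11:50–12:45, 15:25–17:00.
Sofia ∩ Thandi: 12:35–12:45, 15:25–17:00.
Windows ≥ 15 min: 15:25–17:00.

15:25–17:00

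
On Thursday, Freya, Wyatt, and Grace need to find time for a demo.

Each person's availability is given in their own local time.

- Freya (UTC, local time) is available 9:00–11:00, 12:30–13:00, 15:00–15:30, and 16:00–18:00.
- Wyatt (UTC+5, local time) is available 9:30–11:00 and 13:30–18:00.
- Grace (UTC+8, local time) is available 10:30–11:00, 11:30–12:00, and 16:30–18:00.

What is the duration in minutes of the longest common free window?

Freya → UTC: 09:00–11:00, 12:30–13:00, 15:00–15:30, 16:00–18:00.
Wyatt → UTC: 04:30–06:00, 08:30–13:00.
Grace → UTC: 02:30–03:00, 03:30–04:00, 08:30–10:00.
Freya ∩ Wyatt: 09:00–11:00, 12:30–13:00.
Freya ∩ Wyatt ∩ Grace: 09:00–10:00.
Single common window of 60 minutes.

60 minutes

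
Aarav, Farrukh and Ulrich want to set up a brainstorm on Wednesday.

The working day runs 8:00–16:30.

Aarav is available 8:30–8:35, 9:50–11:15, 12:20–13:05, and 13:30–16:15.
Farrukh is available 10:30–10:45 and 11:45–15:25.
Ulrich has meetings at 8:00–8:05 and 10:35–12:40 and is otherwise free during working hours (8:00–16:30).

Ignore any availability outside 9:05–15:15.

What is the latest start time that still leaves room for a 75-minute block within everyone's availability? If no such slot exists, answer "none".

14:00

Ulrich free within 08:00–16:30: 08:05–10:35, 12:40–16:30.
Aarav ∩ Farrukh: 10:30–10:45, 12:20–13:05, 13:30–15:25.
Aarav ∩ Farrukh ∩ Ulrich: 10:30–10:35, 12:40–13:05, 13:30–15:25.
Restricted to 09:05–15:15: 10:30–10:35, 12:40–13:05, 13:30–15:15.
Windows ≥ 75 min: 13:30–15:15.
Latest start in the last window 13:30–15:15 is 15:15 − 75 min = 14:00.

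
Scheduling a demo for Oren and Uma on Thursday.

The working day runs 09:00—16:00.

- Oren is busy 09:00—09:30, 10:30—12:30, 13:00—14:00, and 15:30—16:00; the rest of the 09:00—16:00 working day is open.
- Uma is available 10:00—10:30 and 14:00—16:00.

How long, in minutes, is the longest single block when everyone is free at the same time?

Oren free within 09:00–16:00: 09:30–10:30, 12:30–13:00, 14:00–15:30.
Oren ∩ Uma: 10:00–10:30, 14:00–15:30.
Common window lengths: 30, 90 min; longest is 90.

90 minutes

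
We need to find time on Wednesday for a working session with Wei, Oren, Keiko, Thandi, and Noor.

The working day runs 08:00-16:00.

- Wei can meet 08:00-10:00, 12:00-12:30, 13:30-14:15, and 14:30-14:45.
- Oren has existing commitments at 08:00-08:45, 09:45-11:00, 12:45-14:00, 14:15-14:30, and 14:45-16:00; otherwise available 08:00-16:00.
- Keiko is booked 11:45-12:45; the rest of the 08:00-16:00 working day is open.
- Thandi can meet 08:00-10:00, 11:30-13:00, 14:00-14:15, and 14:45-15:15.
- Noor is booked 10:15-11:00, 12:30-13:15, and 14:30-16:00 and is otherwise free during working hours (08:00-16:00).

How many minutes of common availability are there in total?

75 minutes

Oren free within 08:00–16:00: 08:45–09:45, 11:00–12:45, 14:00–14:15, 14:30–14:45.
Keiko free within 08:00–16:00: 08:00–11:45, 12:45–16:00.
Noor free within 08:00–16:00: 08:00–10:15, 11:00–12:30, 13:15–14:30.
Wei ∩ Oren: 08:45–09:45, 12:00–12:30, 14:00–14:15, 14:30–14:45.
Wei ∩ Oren ∩ Keiko: 08:45–09:45, 14:00–14:15, 14:30–14:45.
Wei ∩ Oren ∩ Keiko ∩ Thandi: 08:45–09:45, 14:00–14:15.
Wei ∩ Oren ∩ Keiko ∩ Thandi ∩ Noor: 08:45–09:45, 14:00–14:15.
Total common minutes: 60 + 15 = 75.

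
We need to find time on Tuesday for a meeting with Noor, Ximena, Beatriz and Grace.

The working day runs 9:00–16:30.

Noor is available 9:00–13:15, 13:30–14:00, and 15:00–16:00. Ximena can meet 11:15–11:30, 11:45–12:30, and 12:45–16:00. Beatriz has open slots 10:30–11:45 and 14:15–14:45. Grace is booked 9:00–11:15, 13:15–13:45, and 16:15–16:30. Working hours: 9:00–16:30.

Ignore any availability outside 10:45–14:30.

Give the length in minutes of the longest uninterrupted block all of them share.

15 minutes

Grace free within 09:00–16:30: 11:15–13:15, 13:45–16:15.
Noor ∩ Ximena: 11:15–11:30, 11:45–12:30, 12:45–13:15, 13:30–14:00, 15:00–16:00.
Noor ∩ Ximena ∩ Beatriz: 11:15–11:30.
Noor ∩ Ximena ∩ Beatriz ∩ Grace: 11:15–11:30.
Restricted to 10:45–14:30: 11:15–11:30.
Single common window of 15 minutes.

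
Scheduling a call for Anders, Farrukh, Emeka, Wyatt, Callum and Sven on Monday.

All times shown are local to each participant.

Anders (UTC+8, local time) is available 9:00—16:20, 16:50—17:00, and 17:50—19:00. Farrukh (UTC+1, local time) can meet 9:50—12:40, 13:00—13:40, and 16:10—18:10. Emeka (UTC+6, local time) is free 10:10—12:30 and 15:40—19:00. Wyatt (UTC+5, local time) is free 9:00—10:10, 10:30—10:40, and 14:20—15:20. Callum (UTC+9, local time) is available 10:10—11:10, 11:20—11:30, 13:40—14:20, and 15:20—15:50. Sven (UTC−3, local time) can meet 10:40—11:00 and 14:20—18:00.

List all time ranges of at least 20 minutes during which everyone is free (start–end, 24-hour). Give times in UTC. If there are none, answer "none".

Anders → UTC: 01:00–08:20, 08:50–09:00, 09:50–11:00.
Farrukh → UTC: 08:50–11:40, 12:00–12:40, 15:10–17:10.
Emeka → UTC: 04:10–06:30, 09:40–13:00.
Wyatt → UTC: 04:00–05:10, 05:30–05:40, 09:20–10:20.
Callum → UTC: 01:10–02:10, 02:20–02:30, 04:40–05:20, 06:20–06:50.
Sven → UTC: 13:40–14:00, 17:20–21:00.
Anders ∩ Farrukh: 08:50–09:00, 09:50–11:00.
Anders ∩ Farrukh ∩ Emeka: 09:50–11:00.
Anders ∩ Farrukh ∩ Emeka ∩ Wyatt: 09:50–10:20.
Anders ∩ Farrukh ∩ Emeka ∩ Wyatt ∩ Callum: (none).
Anders ∩ Farrukh ∩ Emeka ∩ Wyatt ∩ Callum ∩ Sven: (none).
Windows ≥ 20 min: (none).

none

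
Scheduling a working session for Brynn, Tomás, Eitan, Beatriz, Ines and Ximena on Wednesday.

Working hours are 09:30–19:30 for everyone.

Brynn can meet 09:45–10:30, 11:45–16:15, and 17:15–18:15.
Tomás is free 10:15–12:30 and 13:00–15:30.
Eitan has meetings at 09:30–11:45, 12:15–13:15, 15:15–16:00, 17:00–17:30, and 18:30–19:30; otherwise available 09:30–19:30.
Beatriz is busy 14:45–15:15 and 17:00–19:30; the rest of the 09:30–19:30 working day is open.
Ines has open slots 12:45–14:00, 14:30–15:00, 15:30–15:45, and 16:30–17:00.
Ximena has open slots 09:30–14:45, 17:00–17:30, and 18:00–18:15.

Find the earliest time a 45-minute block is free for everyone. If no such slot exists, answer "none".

Eitan free within 09:30–19:30: 11:45–12:15, 13:15–15:15, 16:00–17:00, 17:30–18:30.
Beatriz free within 09:30–19:30: 09:30–14:45, 15:15–17:00.
Brynn ∩ Tomás: 10:15–10:30, 11:45–12:30, 13:00–15:30.
Brynn ∩ Tomás ∩ Eitan: 11:45–12:15, 13:15–15:15.
Brynn ∩ Tomás ∩ Eitan ∩ Beatriz: 11:45–12:15, 13:15–14:45.
Brynn ∩ Tomás ∩ Eitan ∩ Beatriz ∩ Ines: 13:15–14:00, 14:30–14:45.
Brynn ∩ Tomás ∩ Eitan ∩ Beatriz ∩ Ines ∩ Ximena: 13:15–14:00, 14:30–14:45.
Windows ≥ 45 min: 13:15–14:00.
Earliest such window starts at 13:15.

13:15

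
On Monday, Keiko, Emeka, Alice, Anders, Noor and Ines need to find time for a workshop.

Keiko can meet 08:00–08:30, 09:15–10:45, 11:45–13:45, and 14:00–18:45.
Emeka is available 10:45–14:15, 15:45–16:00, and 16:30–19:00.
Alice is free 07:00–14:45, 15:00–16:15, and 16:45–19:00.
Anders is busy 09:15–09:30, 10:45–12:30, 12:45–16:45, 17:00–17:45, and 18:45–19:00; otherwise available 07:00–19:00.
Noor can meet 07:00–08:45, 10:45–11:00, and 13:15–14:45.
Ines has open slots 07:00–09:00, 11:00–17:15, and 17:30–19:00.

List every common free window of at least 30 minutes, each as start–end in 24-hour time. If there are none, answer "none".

Anders free within 07:00–19:00: 07:00–09:15, 09:30–10:45, 12:30–12:45, 16:45–17:00, 17:45–18:45.
Keiko ∩ Emeka: 11:45–13:45, 14:00–14:15, 15:45–16:00, 16:30–18:45.
Keiko ∩ Emeka ∩ Alice: 11:45–13:45, 14:00–14:15, 15:45–16:00, 16:45–18:45.
Keiko ∩ Emeka ∩ Alice ∩ Anders: 12:30–12:45, 16:45–17:00, 17:45–18:45.
Keiko ∩ Emeka ∩ Alice ∩ Anders ∩ Noor: (none).
Keiko ∩ Emeka ∩ Alice ∩ Anders ∩ Noor ∩ Ines: (none).
Windows ≥ 30 min: (none).

none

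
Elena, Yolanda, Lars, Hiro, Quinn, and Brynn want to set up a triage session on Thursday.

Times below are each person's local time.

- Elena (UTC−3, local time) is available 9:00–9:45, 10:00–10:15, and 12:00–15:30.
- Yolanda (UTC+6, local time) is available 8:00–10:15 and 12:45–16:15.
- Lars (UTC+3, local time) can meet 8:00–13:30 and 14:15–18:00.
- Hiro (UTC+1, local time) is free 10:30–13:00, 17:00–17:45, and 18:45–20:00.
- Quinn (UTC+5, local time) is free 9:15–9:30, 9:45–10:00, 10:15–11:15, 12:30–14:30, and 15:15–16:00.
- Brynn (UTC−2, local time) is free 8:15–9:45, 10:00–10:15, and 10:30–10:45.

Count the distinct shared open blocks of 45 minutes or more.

Elena → UTC: 12:00–12:45, 13:00–13:15, 15:00–18:30.
Yolanda → UTC: 02:00–04:15, 06:45–10:15.
Lars → UTC: 05:00–10:30, 11:15–15:00.
Hiro → UTC: 09:30–12:00, 16:00–16:45, 17:45–19:00.
Quinn → UTC: 04:15–04:30, 04:45–05:00, 05:15–06:15, 07:30–09:30, 10:15–11:00.
Brynn → UTC: 10:15–11:45, 12:00–12:15, 12:30–12:45.
Elena ∩ Yolanda: (none).
Elena ∩ Yolanda ∩ Lars: (none).
Elena ∩ Yolanda ∩ Lars ∩ Hiro: (none).
Elena ∩ Yolanda ∩ Lars ∩ Hiro ∩ Quinn: (none).
Elena ∩ Yolanda ∩ Lars ∩ Hiro ∩ Quinn ∩ Brynn: (none).
Windows ≥ 45 min: (none).
That's 0 windows.

0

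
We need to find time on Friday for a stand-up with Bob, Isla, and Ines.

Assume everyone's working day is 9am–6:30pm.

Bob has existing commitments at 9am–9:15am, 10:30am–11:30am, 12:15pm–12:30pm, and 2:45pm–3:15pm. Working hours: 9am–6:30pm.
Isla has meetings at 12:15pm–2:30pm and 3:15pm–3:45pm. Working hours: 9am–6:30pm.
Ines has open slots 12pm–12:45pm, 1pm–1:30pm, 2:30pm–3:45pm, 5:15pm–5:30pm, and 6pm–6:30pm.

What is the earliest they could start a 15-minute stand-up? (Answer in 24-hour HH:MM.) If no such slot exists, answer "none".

Bob free within 09:00–18:30: 09:15–10:30, 11:30–12:15, 12:30–14:45, 15:15–18:30.
Isla free within 09:00–18:30: 09:00–12:15, 14:30–15:15, 15:45–18:30.
Bob ∩ Isla: 09:15–10:30, 11:30–12:15, 14:30–14:45, 15:45–18:30.
Bob ∩ Isla ∩ Ines: 12:00–12:15, 14:30–14:45, 17:15–17:30, 18:00–18:30.
Windows ≥ 15 min: 12:00–12:15, 14:30–14:45, 17:15–17:30, 18:00–18:30.
Earliest such window starts at 12:00.

12:00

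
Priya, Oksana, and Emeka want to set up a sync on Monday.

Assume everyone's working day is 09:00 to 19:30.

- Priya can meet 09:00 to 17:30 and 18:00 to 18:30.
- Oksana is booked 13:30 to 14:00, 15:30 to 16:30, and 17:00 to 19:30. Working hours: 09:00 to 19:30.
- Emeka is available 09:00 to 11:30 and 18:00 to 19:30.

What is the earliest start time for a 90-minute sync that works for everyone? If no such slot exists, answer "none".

09:00

Oksana free within 09:00–19:30: 09:00–13:30, 14:00–15:30, 16:30–17:00.
Priya ∩ Oksana: 09:00–13:30, 14:00–15:30, 16:30–17:00.
Priya ∩ Oksana ∩ Emeka: 09:00–11:30.
Windows ≥ 90 min: 09:00–11:30.
Earliest such window starts at 09:00.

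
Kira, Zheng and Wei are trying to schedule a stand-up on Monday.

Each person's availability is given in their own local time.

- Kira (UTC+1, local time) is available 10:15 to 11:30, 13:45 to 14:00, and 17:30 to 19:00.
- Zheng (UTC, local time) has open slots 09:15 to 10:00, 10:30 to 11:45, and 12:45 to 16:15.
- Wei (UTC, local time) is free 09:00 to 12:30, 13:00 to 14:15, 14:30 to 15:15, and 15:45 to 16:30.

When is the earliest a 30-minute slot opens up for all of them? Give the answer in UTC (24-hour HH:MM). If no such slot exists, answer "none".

Kira → UTC: 09:15–10:30, 12:45–13:00, 16:30–18:00.
Zheng → UTC: 09:15–10:00, 10:30–11:45, 12:45–16:15.
Wei → UTC: 09:00–12:30, 13:00–14:15, 14:30–15:15, 15:45–16:30.
Kira ∩ Zheng: 09:15–10:00, 12:45–13:00.
Kira ∩ Zheng ∩ Wei: 09:15–10:00.
Windows ≥ 30 min: 09:15–10:00.
Earliest such window starts at 09:15.

09:15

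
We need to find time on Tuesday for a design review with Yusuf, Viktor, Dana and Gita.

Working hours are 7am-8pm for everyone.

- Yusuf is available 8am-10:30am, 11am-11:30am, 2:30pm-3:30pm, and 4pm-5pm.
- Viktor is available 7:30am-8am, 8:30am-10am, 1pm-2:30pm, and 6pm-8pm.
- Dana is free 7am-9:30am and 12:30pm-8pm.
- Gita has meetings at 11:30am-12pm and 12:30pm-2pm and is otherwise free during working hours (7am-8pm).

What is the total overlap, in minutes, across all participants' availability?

60 minutes

Gita free within 07:00–20:00: 07:00–11:30, 12:00–12:30, 14:00–20:00.
Yusuf ∩ Viktor: 08:30–10:00.
Yusuf ∩ Viktor ∩ Dana: 08:30–09:30.
Yusuf ∩ Viktor ∩ Dana ∩ Gita: 08:30–09:30.
Total common minutes: 60.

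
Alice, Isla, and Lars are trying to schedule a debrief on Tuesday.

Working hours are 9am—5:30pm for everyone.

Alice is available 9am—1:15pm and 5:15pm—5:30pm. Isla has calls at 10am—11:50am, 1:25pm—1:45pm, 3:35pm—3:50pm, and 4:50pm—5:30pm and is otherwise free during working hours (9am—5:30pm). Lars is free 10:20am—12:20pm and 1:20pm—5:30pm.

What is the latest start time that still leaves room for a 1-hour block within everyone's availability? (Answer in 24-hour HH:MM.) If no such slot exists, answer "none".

none

Isla free within 09:00–17:30: 09:00–10:00, 11:50–13:25, 13:45–15:35, 15:50–16:50.
Alice ∩ Isla: 09:00–10:00, 11:50–13:15.
Alice ∩ Isla ∩ Lars: 11:50–12:20.
Windows ≥ 60 min: (none).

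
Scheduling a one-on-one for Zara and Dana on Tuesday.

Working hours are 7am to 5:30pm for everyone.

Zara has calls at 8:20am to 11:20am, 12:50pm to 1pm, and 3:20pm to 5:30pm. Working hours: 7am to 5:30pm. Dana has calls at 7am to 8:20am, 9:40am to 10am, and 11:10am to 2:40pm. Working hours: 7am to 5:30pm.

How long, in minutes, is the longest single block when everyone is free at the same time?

40 minutes

Zara free within 07:00–17:30: 07:00–08:20, 11:20–12:50, 13:00–15:20.
Dana free within 07:00–17:30: 08:20–09:40, 10:00–11:10, 14:40–17:30.
Zara ∩ Dana: 14:40–15:20.
Single common window of 40 minutes.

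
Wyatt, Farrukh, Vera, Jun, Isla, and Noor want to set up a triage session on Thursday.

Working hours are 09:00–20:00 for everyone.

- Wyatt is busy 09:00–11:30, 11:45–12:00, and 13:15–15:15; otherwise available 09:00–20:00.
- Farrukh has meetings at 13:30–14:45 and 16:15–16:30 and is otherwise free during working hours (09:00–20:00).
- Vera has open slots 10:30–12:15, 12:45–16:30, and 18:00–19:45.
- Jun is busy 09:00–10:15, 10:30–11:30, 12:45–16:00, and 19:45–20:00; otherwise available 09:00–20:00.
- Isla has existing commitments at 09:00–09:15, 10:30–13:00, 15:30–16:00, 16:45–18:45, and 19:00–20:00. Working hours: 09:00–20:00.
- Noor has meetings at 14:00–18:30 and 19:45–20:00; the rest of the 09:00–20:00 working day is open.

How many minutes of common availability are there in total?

15 minutes

Wyatt free within 09:00–20:00: 11:30–11:45, 12:00–13:15, 15:15–20:00.
Farrukh free within 09:00–20:00: 09:00–13:30, 14:45–16:15, 16:30–20:00.
Jun free within 09:00–20:00: 10:15–10:30, 11:30–12:45, 16:00–19:45.
Isla free within 09:00–20:00: 09:15–10:30, 13:00–15:30, 16:00–16:45, 18:45–19:00.
Noor free within 09:00–20:00: 09:00–14:00, 18:30–19:45.
Wyatt ∩ Farrukh: 11:30–11:45, 12:00–13:15, 15:15–16:15, 16:30–20:00.
Wyatt ∩ Farrukh ∩ Vera: 11:30–11:45, 12:00–12:15, 12:45–13:15, 15:15–16:15, 18:00–19:45.
Wyatt ∩ Farrukh ∩ Vera ∩ Jun: 11:30–11:45, 12:00–12:15, 16:00–16:15, 18:00–19:45.
Wyatt ∩ Farrukh ∩ Vera ∩ Jun ∩ Isla: 16:00–16:15, 18:45–19:00.
Wyatt ∩ Farrukh ∩ Vera ∩ Jun ∩ Isla ∩ Noor: 18:45–19:00.
Total common minutes: 15.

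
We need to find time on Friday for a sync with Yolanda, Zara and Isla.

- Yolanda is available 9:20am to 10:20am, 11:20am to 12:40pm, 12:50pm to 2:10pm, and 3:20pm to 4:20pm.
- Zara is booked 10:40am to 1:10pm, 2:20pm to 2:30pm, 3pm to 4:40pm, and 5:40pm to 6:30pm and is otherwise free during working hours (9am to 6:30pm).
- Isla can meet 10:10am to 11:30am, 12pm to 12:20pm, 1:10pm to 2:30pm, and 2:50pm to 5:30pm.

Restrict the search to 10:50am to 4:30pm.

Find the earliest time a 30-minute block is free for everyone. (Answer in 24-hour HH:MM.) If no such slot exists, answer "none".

13:10

Zara free within 09:00–18:30: 09:00–10:40, 13:10–14:20, 14:30–15:00, 16:40–17:40.
Yolanda ∩ Zara: 09:20–10:20, 13:10–14:10.
Yolanda ∩ Zara ∩ Isla: 10:10–10:20, 13:10–14:10.
Restricted to 10:50–16:30: 13:10–14:10.
Windows ≥ 30 min: 13:10–14:10.
Earliest such window starts at 13:10.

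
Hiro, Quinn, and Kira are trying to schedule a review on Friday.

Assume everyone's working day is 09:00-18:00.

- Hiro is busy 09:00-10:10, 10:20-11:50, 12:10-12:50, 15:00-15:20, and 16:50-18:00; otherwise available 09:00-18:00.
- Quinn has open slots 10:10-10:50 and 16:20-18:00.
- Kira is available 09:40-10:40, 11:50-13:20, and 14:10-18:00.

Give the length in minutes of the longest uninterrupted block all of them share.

Hiro free within 09:00–18:00: 10:10–10:20, 11:50–12:10, 12:50–15:00, 15:20–16:50.
Hiro ∩ Quinn: 10:10–10:20, 16:20–16:50.
Hiro ∩ Quinn ∩ Kira: 10:10–10:20, 16:20–16:50.
Common window lengths: 10, 30 min; longest is 30.

30 minutes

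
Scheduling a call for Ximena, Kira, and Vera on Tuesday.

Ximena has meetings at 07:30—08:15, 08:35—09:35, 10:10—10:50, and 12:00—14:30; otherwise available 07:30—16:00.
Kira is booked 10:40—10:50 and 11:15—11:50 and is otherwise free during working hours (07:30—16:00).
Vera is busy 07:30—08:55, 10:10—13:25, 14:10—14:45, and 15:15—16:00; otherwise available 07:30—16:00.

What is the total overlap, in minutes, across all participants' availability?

Ximena free within 07:30–16:00: 08:15–08:35, 09:35–10:10, 10:50–12:00, 14:30–16:00.
Kira free within 07:30–16:00: 07:30–10:40, 10:50–11:15, 11:50–16:00.
Vera free within 07:30–16:00: 08:55–10:10, 13:25–14:10, 14:45–15:15.
Ximena ∩ Kira: 08:15–08:35, 09:35–10:10, 10:50–11:15, 11:50–12:00, 14:30–16:00.
Ximena ∩ Kira ∩ Vera: 09:35–10:10, 14:45–15:15.
Total common minutes: 35 + 30 = 65.

65 minutes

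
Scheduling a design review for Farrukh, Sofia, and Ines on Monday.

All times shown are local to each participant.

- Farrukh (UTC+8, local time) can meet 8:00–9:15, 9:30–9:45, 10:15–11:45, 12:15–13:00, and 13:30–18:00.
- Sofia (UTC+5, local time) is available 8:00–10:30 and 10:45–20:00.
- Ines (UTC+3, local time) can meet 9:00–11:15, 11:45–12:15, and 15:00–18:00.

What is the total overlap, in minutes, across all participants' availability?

165 minutes

Farrukh → UTC: 00:00–01:15, 01:30–01:45, 02:15–03:45, 04:15–05:00, 05:30–10:00.
Sofia → UTC: 03:00–05:30, 05:45–15:00.
Ines → UTC: 06:00–08:15, 08:45–09:15, 12:00–15:00.
Farrukh ∩ Sofia: 03:00–03:45, 04:15–05:00, 05:45–10:00.
Farrukh ∩ Sofia ∩ Ines: 06:00–08:15, 08:45–09:15.
Total common minutes: 135 + 30 = 165.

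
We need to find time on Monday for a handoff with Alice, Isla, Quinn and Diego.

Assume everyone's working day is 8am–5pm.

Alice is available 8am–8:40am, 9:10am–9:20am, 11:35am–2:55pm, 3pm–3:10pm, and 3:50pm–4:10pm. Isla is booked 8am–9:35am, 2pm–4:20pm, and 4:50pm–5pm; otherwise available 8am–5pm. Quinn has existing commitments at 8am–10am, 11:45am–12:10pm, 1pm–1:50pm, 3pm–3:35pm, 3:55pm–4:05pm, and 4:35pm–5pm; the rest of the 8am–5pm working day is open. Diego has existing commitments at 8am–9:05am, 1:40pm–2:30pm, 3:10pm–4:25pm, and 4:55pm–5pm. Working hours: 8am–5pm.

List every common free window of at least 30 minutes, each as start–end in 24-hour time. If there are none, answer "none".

12:10–13:00

Isla free within 08:00–17:00: 09:35–14:00, 16:20–16:50.
Quinn free within 08:00–17:00: 10:00–11:45, 12:10–13:00, 13:50–15:00, 15:35–15:55, 16:05–16:35.
Diego free within 08:00–17:00: 09:05–13:40, 14:30–15:10, 16:25–16:55.
Alice ∩ Isla: 11:35–14:00.
Alice ∩ Isla ∩ Quinn: 11:35–11:45, 12:10–13:00, 13:50–14:00.
Alice ∩ Isla ∩ Quinn ∩ Diego: 11:35–11:45, 12:10–13:00.
Windows ≥ 30 min: 12:10–13:00.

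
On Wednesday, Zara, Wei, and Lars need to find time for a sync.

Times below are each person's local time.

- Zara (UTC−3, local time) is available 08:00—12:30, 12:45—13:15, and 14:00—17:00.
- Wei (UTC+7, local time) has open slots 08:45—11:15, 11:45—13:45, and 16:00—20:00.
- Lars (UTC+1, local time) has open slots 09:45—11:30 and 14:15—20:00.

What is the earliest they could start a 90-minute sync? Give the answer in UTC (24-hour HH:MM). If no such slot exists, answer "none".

none

Zara → UTC: 11:00–15:30, 15:45–16:15, 17:00–20:00.
Wei → UTC: 01:45–04:15, 04:45–06:45, 09:00–13:00.
Lars → UTC: 08:45–10:30, 13:15–19:00.
Zara ∩ Wei: 11:00–13:00.
Zara ∩ Wei ∩ Lars: (none).
Windows ≥ 90 min: (none).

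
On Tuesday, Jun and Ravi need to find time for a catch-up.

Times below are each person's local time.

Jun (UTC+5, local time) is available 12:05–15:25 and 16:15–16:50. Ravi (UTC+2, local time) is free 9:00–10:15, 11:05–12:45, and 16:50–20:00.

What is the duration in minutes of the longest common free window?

80 minutes

Jun → UTC: 07:05–10:25, 11:15–11:50.
Ravi → UTC: 07:00–08:15, 09:05–10:45, 14:50–18:00.
Jun ∩ Ravi: 07:05–08:15, 09:05–10:25.
Common window lengths: 70, 80 min; longest is 80.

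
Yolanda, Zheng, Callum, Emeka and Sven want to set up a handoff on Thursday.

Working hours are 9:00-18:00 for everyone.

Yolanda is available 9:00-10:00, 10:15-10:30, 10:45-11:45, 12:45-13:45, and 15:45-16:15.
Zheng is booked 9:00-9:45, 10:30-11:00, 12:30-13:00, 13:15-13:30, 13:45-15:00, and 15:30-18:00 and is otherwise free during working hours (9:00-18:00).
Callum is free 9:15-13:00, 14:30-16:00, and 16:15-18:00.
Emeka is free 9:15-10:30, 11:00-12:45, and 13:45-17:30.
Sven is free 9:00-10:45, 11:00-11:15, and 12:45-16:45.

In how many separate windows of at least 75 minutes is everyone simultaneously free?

0

Zheng free within 09:00–18:00: 09:45–10:30, 11:00–12:30, 13:00–13:15, 13:30–13:45, 15:00–15:30.
Yolanda ∩ Zheng: 09:45–10:00, 10:15–10:30, 11:00–11:45, 13:00–13:15, 13:30–13:45.
Yolanda ∩ Zheng ∩ Callum: 09:45–10:00, 10:15–10:30, 11:00–11:45.
Yolanda ∩ Zheng ∩ Callum ∩ Emeka: 09:45–10:00, 10:15–10:30, 11:00–11:45.
Yolanda ∩ Zheng ∩ Callum ∩ Emeka ∩ Sven: 09:45–10:00, 10:15–10:30, 11:00–11:15.
Windows ≥ 75 min: (none).
That's 0 windows.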